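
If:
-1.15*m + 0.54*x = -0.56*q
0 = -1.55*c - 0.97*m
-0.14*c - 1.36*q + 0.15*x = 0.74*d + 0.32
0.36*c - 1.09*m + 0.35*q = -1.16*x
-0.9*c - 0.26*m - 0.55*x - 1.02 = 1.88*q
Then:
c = 0.24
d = 0.43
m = -0.39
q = -0.52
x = -0.28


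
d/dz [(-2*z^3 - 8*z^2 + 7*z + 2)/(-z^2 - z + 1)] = (2*z^4 + 4*z^3 + 9*z^2 - 12*z + 9)/(z^4 + 2*z^3 - z^2 - 2*z + 1)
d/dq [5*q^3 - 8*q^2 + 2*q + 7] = 15*q^2 - 16*q + 2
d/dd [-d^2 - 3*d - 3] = -2*d - 3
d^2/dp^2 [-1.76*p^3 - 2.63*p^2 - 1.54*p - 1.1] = -10.56*p - 5.26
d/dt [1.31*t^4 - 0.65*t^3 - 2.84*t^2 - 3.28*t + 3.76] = 5.24*t^3 - 1.95*t^2 - 5.68*t - 3.28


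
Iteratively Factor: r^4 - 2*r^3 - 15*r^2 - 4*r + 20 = (r + 2)*(r^3 - 4*r^2 - 7*r + 10) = (r - 1)*(r + 2)*(r^2 - 3*r - 10) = (r - 1)*(r + 2)^2*(r - 5)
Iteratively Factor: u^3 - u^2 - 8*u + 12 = (u - 2)*(u^2 + u - 6) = (u - 2)^2*(u + 3)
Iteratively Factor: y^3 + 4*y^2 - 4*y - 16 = (y - 2)*(y^2 + 6*y + 8) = (y - 2)*(y + 2)*(y + 4)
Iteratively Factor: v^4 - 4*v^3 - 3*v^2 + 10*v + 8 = (v - 2)*(v^3 - 2*v^2 - 7*v - 4) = (v - 2)*(v + 1)*(v^2 - 3*v - 4) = (v - 4)*(v - 2)*(v + 1)*(v + 1)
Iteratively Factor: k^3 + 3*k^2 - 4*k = (k + 4)*(k^2 - k) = k*(k + 4)*(k - 1)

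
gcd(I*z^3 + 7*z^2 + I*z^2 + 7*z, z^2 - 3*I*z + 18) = 1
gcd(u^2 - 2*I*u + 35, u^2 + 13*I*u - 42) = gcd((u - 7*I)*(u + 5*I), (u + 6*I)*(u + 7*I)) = 1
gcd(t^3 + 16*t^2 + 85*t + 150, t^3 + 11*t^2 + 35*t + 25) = t^2 + 10*t + 25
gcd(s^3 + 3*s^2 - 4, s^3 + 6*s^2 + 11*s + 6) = s + 2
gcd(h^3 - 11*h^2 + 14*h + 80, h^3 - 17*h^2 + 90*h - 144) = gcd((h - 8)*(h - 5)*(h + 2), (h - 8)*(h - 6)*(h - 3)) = h - 8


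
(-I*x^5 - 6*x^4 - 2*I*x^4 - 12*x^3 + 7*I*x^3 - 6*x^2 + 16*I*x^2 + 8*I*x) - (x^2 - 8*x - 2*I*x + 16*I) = -I*x^5 - 6*x^4 - 2*I*x^4 - 12*x^3 + 7*I*x^3 - 7*x^2 + 16*I*x^2 + 8*x + 10*I*x - 16*I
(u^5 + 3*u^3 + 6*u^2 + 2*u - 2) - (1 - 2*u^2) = u^5 + 3*u^3 + 8*u^2 + 2*u - 3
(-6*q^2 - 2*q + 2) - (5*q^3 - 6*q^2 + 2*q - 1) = -5*q^3 - 4*q + 3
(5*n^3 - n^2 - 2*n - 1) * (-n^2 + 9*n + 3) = -5*n^5 + 46*n^4 + 8*n^3 - 20*n^2 - 15*n - 3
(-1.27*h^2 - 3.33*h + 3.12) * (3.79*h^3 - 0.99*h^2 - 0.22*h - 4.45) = -4.8133*h^5 - 11.3634*h^4 + 15.4009*h^3 + 3.2953*h^2 + 14.1321*h - 13.884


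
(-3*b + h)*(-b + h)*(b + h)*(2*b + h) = 6*b^4 + b^3*h - 7*b^2*h^2 - b*h^3 + h^4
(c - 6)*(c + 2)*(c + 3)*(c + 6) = c^4 + 5*c^3 - 30*c^2 - 180*c - 216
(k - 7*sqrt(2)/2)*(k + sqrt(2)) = k^2 - 5*sqrt(2)*k/2 - 7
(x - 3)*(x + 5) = x^2 + 2*x - 15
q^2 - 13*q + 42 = (q - 7)*(q - 6)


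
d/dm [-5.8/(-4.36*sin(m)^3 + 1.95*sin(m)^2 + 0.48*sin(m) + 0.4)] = (-75.864*sin(m)^2 + 22.62*sin(m) + 2.784)*cos(m)/(-4.36*sin(m)^3 + 1.95*sin(m)^2 + 0.48*sin(m) + 0.4)^2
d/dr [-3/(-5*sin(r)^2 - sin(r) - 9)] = -3*(10*sin(r) + 1)*cos(r)/(5*sin(r)^2 + sin(r) + 9)^2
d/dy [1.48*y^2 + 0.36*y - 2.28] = 2.96*y + 0.36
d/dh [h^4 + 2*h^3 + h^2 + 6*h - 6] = 4*h^3 + 6*h^2 + 2*h + 6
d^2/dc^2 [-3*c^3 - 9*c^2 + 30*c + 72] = -18*c - 18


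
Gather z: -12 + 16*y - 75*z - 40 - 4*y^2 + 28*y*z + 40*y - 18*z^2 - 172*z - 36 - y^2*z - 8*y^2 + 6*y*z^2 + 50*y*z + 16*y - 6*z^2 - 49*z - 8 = -12*y^2 + 72*y + z^2*(6*y - 24) + z*(-y^2 + 78*y - 296) - 96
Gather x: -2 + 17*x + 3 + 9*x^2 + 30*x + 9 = 9*x^2 + 47*x + 10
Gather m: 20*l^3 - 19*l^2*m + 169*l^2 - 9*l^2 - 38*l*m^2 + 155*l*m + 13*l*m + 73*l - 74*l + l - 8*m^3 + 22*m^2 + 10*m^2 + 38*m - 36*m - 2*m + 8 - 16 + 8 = 20*l^3 + 160*l^2 - 8*m^3 + m^2*(32 - 38*l) + m*(-19*l^2 + 168*l)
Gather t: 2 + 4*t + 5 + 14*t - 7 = 18*t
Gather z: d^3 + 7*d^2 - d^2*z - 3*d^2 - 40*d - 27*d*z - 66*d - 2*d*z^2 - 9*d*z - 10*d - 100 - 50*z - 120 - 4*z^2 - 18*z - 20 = d^3 + 4*d^2 - 116*d + z^2*(-2*d - 4) + z*(-d^2 - 36*d - 68) - 240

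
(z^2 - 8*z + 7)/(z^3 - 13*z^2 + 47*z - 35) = 1/(z - 5)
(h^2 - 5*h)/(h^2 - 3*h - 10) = h/(h + 2)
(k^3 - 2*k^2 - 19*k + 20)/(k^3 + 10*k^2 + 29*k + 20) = (k^2 - 6*k + 5)/(k^2 + 6*k + 5)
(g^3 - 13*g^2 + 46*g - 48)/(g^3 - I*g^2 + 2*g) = (g^3 - 13*g^2 + 46*g - 48)/(g*(g^2 - I*g + 2))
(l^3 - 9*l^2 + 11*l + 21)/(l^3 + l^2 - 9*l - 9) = (l - 7)/(l + 3)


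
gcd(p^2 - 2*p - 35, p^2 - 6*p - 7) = p - 7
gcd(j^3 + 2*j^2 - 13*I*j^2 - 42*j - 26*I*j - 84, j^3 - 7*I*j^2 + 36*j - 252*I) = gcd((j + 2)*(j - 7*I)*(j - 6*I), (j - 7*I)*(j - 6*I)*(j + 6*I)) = j^2 - 13*I*j - 42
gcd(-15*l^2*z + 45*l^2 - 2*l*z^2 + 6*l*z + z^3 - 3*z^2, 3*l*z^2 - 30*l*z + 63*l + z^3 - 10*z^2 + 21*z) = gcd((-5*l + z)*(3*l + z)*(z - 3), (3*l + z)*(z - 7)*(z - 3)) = 3*l*z - 9*l + z^2 - 3*z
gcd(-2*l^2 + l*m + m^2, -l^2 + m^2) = l - m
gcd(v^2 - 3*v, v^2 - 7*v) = v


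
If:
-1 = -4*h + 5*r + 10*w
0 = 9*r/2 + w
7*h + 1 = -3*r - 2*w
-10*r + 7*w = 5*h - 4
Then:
No Solution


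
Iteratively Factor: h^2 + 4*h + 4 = (h + 2)*(h + 2)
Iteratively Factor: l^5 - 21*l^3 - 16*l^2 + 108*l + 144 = (l + 3)*(l^4 - 3*l^3 - 12*l^2 + 20*l + 48) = (l + 2)*(l + 3)*(l^3 - 5*l^2 - 2*l + 24) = (l + 2)^2*(l + 3)*(l^2 - 7*l + 12) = (l - 4)*(l + 2)^2*(l + 3)*(l - 3)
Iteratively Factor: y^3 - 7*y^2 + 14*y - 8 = (y - 2)*(y^2 - 5*y + 4) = (y - 4)*(y - 2)*(y - 1)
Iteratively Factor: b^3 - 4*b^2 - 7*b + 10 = (b - 1)*(b^2 - 3*b - 10) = (b - 5)*(b - 1)*(b + 2)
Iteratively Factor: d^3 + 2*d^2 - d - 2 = (d - 1)*(d^2 + 3*d + 2) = (d - 1)*(d + 1)*(d + 2)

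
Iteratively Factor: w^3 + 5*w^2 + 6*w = (w + 2)*(w^2 + 3*w) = (w + 2)*(w + 3)*(w)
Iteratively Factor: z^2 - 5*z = (z)*(z - 5)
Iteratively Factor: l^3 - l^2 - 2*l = (l)*(l^2 - l - 2) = l*(l - 2)*(l + 1)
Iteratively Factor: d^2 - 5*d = (d - 5)*(d)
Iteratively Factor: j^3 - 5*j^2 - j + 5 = (j - 5)*(j^2 - 1) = (j - 5)*(j + 1)*(j - 1)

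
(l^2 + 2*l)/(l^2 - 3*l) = (l + 2)/(l - 3)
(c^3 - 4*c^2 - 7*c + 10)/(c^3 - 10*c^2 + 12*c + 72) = (c^2 - 6*c + 5)/(c^2 - 12*c + 36)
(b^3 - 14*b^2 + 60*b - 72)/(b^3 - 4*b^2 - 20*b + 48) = (b - 6)/(b + 4)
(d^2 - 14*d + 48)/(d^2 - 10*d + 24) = (d - 8)/(d - 4)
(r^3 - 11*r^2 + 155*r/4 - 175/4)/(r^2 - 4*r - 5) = (r^2 - 6*r + 35/4)/(r + 1)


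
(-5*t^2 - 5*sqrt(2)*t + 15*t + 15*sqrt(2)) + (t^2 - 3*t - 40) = -4*t^2 - 5*sqrt(2)*t + 12*t - 40 + 15*sqrt(2)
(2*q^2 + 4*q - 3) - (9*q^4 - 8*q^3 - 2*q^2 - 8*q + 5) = -9*q^4 + 8*q^3 + 4*q^2 + 12*q - 8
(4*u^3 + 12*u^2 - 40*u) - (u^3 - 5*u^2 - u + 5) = 3*u^3 + 17*u^2 - 39*u - 5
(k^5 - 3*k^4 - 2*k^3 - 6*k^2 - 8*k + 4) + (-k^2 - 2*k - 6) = k^5 - 3*k^4 - 2*k^3 - 7*k^2 - 10*k - 2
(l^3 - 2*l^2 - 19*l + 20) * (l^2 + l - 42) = l^5 - l^4 - 63*l^3 + 85*l^2 + 818*l - 840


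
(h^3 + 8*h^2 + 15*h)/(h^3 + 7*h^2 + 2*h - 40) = h*(h + 3)/(h^2 + 2*h - 8)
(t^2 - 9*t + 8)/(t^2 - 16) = (t^2 - 9*t + 8)/(t^2 - 16)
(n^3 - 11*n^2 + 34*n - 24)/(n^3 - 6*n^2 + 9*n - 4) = (n - 6)/(n - 1)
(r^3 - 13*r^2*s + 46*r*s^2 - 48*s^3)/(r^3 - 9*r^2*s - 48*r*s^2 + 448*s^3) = (r^2 - 5*r*s + 6*s^2)/(r^2 - r*s - 56*s^2)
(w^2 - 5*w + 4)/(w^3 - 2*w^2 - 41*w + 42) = (w - 4)/(w^2 - w - 42)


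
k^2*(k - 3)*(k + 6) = k^4 + 3*k^3 - 18*k^2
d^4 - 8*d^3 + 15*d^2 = d^2*(d - 5)*(d - 3)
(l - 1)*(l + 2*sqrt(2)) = l^2 - l + 2*sqrt(2)*l - 2*sqrt(2)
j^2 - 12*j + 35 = (j - 7)*(j - 5)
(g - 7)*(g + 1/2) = g^2 - 13*g/2 - 7/2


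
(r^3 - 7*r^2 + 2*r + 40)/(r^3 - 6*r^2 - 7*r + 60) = (r + 2)/(r + 3)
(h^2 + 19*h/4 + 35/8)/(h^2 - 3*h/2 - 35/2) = (h + 5/4)/(h - 5)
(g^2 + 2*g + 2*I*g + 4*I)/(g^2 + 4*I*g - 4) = (g + 2)/(g + 2*I)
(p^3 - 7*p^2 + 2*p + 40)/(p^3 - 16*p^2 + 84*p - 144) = (p^2 - 3*p - 10)/(p^2 - 12*p + 36)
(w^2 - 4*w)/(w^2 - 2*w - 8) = w/(w + 2)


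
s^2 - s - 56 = (s - 8)*(s + 7)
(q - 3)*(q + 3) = q^2 - 9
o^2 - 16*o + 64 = (o - 8)^2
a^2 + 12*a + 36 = (a + 6)^2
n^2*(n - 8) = n^3 - 8*n^2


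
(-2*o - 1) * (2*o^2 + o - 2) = -4*o^3 - 4*o^2 + 3*o + 2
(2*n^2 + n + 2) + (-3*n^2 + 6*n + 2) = -n^2 + 7*n + 4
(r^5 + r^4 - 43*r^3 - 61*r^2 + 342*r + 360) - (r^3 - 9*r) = r^5 + r^4 - 44*r^3 - 61*r^2 + 351*r + 360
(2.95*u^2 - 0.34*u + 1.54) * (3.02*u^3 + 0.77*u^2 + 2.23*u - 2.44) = 8.909*u^5 + 1.2447*u^4 + 10.9675*u^3 - 6.7704*u^2 + 4.2638*u - 3.7576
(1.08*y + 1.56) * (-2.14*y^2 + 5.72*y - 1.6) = -2.3112*y^3 + 2.8392*y^2 + 7.1952*y - 2.496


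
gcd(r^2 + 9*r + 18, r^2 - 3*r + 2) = 1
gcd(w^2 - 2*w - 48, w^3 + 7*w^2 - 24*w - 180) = w + 6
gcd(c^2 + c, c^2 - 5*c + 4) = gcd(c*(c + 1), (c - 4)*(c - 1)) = 1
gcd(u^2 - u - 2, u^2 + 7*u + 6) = u + 1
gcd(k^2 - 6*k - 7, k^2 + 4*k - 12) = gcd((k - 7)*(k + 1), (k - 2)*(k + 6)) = 1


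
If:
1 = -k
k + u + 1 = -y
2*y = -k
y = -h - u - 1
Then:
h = -1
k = -1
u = -1/2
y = 1/2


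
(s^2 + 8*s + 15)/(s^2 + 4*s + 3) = (s + 5)/(s + 1)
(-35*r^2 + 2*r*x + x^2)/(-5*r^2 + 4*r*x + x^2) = (-35*r^2 + 2*r*x + x^2)/(-5*r^2 + 4*r*x + x^2)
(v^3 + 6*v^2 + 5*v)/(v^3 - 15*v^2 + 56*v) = (v^2 + 6*v + 5)/(v^2 - 15*v + 56)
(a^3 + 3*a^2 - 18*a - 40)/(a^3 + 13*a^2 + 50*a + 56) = (a^2 + a - 20)/(a^2 + 11*a + 28)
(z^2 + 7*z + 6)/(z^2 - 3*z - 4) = (z + 6)/(z - 4)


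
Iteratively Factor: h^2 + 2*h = (h)*(h + 2)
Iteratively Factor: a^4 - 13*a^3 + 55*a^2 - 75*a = (a - 5)*(a^3 - 8*a^2 + 15*a) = a*(a - 5)*(a^2 - 8*a + 15) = a*(a - 5)*(a - 3)*(a - 5)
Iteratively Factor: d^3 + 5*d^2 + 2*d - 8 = (d + 2)*(d^2 + 3*d - 4) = (d - 1)*(d + 2)*(d + 4)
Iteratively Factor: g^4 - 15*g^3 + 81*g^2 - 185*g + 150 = (g - 3)*(g^3 - 12*g^2 + 45*g - 50) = (g - 5)*(g - 3)*(g^2 - 7*g + 10) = (g - 5)*(g - 3)*(g - 2)*(g - 5)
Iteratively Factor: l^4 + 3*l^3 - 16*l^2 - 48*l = (l - 4)*(l^3 + 7*l^2 + 12*l) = (l - 4)*(l + 3)*(l^2 + 4*l) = l*(l - 4)*(l + 3)*(l + 4)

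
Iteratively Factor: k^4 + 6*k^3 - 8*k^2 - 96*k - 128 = (k + 2)*(k^3 + 4*k^2 - 16*k - 64) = (k - 4)*(k + 2)*(k^2 + 8*k + 16) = (k - 4)*(k + 2)*(k + 4)*(k + 4)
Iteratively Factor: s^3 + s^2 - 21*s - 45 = (s - 5)*(s^2 + 6*s + 9) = (s - 5)*(s + 3)*(s + 3)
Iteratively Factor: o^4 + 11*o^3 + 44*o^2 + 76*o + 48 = (o + 3)*(o^3 + 8*o^2 + 20*o + 16) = (o + 2)*(o + 3)*(o^2 + 6*o + 8) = (o + 2)^2*(o + 3)*(o + 4)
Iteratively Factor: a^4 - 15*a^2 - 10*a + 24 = (a - 1)*(a^3 + a^2 - 14*a - 24) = (a - 1)*(a + 3)*(a^2 - 2*a - 8) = (a - 4)*(a - 1)*(a + 3)*(a + 2)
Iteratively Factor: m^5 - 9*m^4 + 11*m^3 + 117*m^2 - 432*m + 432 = (m + 4)*(m^4 - 13*m^3 + 63*m^2 - 135*m + 108) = (m - 4)*(m + 4)*(m^3 - 9*m^2 + 27*m - 27) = (m - 4)*(m - 3)*(m + 4)*(m^2 - 6*m + 9) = (m - 4)*(m - 3)^2*(m + 4)*(m - 3)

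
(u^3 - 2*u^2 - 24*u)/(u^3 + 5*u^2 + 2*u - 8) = u*(u - 6)/(u^2 + u - 2)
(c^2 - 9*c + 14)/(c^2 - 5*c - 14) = (c - 2)/(c + 2)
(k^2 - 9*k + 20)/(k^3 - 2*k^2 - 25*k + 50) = (k - 4)/(k^2 + 3*k - 10)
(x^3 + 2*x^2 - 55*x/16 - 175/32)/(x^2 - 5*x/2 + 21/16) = (8*x^2 + 30*x + 25)/(2*(4*x - 3))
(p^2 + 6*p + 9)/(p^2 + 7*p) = (p^2 + 6*p + 9)/(p*(p + 7))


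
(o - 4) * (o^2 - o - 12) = o^3 - 5*o^2 - 8*o + 48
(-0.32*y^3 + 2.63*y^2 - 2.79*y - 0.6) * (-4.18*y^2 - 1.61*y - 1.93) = 1.3376*y^5 - 10.4782*y^4 + 8.0455*y^3 + 1.924*y^2 + 6.3507*y + 1.158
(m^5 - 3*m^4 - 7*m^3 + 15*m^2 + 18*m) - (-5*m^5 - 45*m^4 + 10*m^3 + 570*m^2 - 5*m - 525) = 6*m^5 + 42*m^4 - 17*m^3 - 555*m^2 + 23*m + 525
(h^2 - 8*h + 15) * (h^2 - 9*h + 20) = h^4 - 17*h^3 + 107*h^2 - 295*h + 300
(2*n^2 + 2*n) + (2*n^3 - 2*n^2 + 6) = 2*n^3 + 2*n + 6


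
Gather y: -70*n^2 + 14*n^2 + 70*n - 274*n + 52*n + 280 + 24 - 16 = -56*n^2 - 152*n + 288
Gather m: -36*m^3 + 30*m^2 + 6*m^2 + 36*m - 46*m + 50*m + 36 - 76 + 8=-36*m^3 + 36*m^2 + 40*m - 32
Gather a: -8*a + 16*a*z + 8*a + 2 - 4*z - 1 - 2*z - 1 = 16*a*z - 6*z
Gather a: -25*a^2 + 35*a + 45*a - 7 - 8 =-25*a^2 + 80*a - 15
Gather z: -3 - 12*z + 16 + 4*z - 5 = 8 - 8*z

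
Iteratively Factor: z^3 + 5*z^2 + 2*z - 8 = (z + 2)*(z^2 + 3*z - 4) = (z + 2)*(z + 4)*(z - 1)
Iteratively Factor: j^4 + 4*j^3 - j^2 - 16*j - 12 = (j + 2)*(j^3 + 2*j^2 - 5*j - 6) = (j - 2)*(j + 2)*(j^2 + 4*j + 3) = (j - 2)*(j + 2)*(j + 3)*(j + 1)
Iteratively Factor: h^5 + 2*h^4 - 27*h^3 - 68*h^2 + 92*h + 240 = (h - 5)*(h^4 + 7*h^3 + 8*h^2 - 28*h - 48) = (h - 5)*(h + 4)*(h^3 + 3*h^2 - 4*h - 12) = (h - 5)*(h - 2)*(h + 4)*(h^2 + 5*h + 6) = (h - 5)*(h - 2)*(h + 3)*(h + 4)*(h + 2)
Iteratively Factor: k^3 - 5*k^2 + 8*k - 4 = (k - 2)*(k^2 - 3*k + 2) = (k - 2)^2*(k - 1)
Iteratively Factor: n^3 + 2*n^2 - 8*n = (n + 4)*(n^2 - 2*n) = (n - 2)*(n + 4)*(n)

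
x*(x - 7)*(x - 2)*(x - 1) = x^4 - 10*x^3 + 23*x^2 - 14*x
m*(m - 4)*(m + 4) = m^3 - 16*m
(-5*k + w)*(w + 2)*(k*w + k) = -5*k^2*w^2 - 15*k^2*w - 10*k^2 + k*w^3 + 3*k*w^2 + 2*k*w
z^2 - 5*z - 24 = (z - 8)*(z + 3)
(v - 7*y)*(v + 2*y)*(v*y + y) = v^3*y - 5*v^2*y^2 + v^2*y - 14*v*y^3 - 5*v*y^2 - 14*y^3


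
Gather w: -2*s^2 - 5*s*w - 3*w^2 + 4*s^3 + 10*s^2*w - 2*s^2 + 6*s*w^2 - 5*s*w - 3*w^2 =4*s^3 - 4*s^2 + w^2*(6*s - 6) + w*(10*s^2 - 10*s)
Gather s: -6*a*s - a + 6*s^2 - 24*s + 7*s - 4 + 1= -a + 6*s^2 + s*(-6*a - 17) - 3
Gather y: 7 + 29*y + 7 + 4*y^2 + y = 4*y^2 + 30*y + 14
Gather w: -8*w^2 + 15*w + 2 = -8*w^2 + 15*w + 2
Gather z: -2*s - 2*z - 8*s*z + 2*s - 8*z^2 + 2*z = -8*s*z - 8*z^2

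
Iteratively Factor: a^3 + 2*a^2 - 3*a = (a)*(a^2 + 2*a - 3) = a*(a - 1)*(a + 3)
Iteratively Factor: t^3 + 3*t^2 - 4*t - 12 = (t + 2)*(t^2 + t - 6) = (t - 2)*(t + 2)*(t + 3)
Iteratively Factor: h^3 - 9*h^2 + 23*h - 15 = (h - 5)*(h^2 - 4*h + 3) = (h - 5)*(h - 3)*(h - 1)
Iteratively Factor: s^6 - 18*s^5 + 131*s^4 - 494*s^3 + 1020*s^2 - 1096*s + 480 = (s - 2)*(s^5 - 16*s^4 + 99*s^3 - 296*s^2 + 428*s - 240) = (s - 2)^2*(s^4 - 14*s^3 + 71*s^2 - 154*s + 120) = (s - 3)*(s - 2)^2*(s^3 - 11*s^2 + 38*s - 40) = (s - 3)*(s - 2)^3*(s^2 - 9*s + 20) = (s - 4)*(s - 3)*(s - 2)^3*(s - 5)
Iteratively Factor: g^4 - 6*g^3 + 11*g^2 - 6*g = (g - 2)*(g^3 - 4*g^2 + 3*g) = (g - 2)*(g - 1)*(g^2 - 3*g) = g*(g - 2)*(g - 1)*(g - 3)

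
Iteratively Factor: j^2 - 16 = (j - 4)*(j + 4)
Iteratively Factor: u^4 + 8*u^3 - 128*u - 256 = (u - 4)*(u^3 + 12*u^2 + 48*u + 64) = (u - 4)*(u + 4)*(u^2 + 8*u + 16) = (u - 4)*(u + 4)^2*(u + 4)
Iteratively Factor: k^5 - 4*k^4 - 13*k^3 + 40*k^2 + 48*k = (k + 3)*(k^4 - 7*k^3 + 8*k^2 + 16*k) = (k - 4)*(k + 3)*(k^3 - 3*k^2 - 4*k) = (k - 4)*(k + 1)*(k + 3)*(k^2 - 4*k) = k*(k - 4)*(k + 1)*(k + 3)*(k - 4)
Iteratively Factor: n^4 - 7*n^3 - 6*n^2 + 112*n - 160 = (n - 2)*(n^3 - 5*n^2 - 16*n + 80) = (n - 2)*(n + 4)*(n^2 - 9*n + 20) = (n - 5)*(n - 2)*(n + 4)*(n - 4)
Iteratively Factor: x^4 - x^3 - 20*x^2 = (x + 4)*(x^3 - 5*x^2) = (x - 5)*(x + 4)*(x^2) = x*(x - 5)*(x + 4)*(x)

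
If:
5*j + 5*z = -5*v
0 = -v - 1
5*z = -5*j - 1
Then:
No Solution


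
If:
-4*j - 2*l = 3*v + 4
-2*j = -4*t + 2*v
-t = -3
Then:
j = 6 - v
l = v/2 - 14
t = 3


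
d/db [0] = 0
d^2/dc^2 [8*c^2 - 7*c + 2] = 16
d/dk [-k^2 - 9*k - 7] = -2*k - 9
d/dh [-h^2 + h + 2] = 1 - 2*h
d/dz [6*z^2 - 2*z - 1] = 12*z - 2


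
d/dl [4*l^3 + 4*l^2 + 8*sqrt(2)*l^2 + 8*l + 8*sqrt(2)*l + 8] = 12*l^2 + 8*l + 16*sqrt(2)*l + 8 + 8*sqrt(2)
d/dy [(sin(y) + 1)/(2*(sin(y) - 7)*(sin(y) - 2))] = (-2*sin(y) + cos(y)^2 + 22)*cos(y)/(2*(sin(y) - 7)^2*(sin(y) - 2)^2)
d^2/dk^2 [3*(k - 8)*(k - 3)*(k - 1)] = 18*k - 72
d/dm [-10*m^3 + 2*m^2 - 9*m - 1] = -30*m^2 + 4*m - 9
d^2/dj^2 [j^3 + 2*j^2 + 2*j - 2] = 6*j + 4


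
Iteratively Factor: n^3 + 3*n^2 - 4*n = (n + 4)*(n^2 - n) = (n - 1)*(n + 4)*(n)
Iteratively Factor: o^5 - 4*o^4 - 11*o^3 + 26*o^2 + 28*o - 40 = (o + 2)*(o^4 - 6*o^3 + o^2 + 24*o - 20) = (o + 2)^2*(o^3 - 8*o^2 + 17*o - 10) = (o - 2)*(o + 2)^2*(o^2 - 6*o + 5) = (o - 5)*(o - 2)*(o + 2)^2*(o - 1)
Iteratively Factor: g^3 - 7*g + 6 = (g - 1)*(g^2 + g - 6) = (g - 1)*(g + 3)*(g - 2)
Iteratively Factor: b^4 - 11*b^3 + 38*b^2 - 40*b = (b - 5)*(b^3 - 6*b^2 + 8*b) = (b - 5)*(b - 4)*(b^2 - 2*b) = (b - 5)*(b - 4)*(b - 2)*(b)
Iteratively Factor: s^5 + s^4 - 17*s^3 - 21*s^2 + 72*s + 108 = (s + 2)*(s^4 - s^3 - 15*s^2 + 9*s + 54) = (s - 3)*(s + 2)*(s^3 + 2*s^2 - 9*s - 18) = (s - 3)*(s + 2)^2*(s^2 - 9) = (s - 3)*(s + 2)^2*(s + 3)*(s - 3)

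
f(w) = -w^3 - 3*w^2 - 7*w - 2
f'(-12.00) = -367.00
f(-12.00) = 1378.00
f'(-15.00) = -592.00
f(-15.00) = 2803.00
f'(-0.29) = -5.51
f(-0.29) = -0.20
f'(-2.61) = -11.78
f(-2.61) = 13.61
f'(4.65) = -99.77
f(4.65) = -199.96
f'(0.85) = -14.27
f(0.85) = -10.73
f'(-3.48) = -22.45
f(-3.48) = 28.17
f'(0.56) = -11.30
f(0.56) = -7.04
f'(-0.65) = -4.37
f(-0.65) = 1.56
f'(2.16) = -33.96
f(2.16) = -41.19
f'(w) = -3*w^2 - 6*w - 7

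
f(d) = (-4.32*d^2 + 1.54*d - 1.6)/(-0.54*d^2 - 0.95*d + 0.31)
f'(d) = (1.54 - 8.64*d)/(-0.54*d^2 - 0.95*d + 0.31) + (1.08*d + 0.95)*(-4.32*d^2 + 1.54*d - 1.6)/(-0.54*d^2 - 0.95*d + 0.31)^2 = (4.9356*d^2 - 4.4064*d - 1.0426)/(0.2916*d^4 + 1.026*d^3 + 0.5677*d^2 - 0.589*d + 0.0961)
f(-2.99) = 26.73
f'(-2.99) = 20.00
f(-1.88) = -105.45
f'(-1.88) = 702.74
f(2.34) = 4.45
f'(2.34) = 0.66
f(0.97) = 3.73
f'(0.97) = -0.54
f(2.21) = 4.36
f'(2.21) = 0.68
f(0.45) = 7.85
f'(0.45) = -39.37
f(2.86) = 4.77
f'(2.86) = 0.57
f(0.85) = 3.84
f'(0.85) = -1.55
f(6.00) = 5.96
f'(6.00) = 0.24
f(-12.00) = 9.72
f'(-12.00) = 0.17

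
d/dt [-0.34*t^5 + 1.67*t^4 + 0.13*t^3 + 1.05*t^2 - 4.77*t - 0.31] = -1.7*t^4 + 6.68*t^3 + 0.39*t^2 + 2.1*t - 4.77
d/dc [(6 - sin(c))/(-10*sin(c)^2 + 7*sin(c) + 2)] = (-10*sin(c)^2 + 120*sin(c) - 44)*cos(c)/(-10*sin(c)^2 + 7*sin(c) + 2)^2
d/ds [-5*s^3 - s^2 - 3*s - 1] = -15*s^2 - 2*s - 3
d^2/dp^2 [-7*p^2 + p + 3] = -14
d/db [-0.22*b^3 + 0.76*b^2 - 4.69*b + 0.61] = -0.66*b^2 + 1.52*b - 4.69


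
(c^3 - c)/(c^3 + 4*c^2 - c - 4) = c/(c + 4)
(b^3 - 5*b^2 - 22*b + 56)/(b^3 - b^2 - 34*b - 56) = (b - 2)/(b + 2)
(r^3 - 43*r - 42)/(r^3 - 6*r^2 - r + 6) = (r^2 - r - 42)/(r^2 - 7*r + 6)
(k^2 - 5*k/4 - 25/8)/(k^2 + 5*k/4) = (k - 5/2)/k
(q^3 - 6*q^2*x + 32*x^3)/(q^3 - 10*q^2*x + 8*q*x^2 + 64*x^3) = (-q + 4*x)/(-q + 8*x)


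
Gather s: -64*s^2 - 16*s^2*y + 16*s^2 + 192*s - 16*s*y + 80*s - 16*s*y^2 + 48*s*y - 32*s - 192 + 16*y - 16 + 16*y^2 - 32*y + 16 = s^2*(-16*y - 48) + s*(-16*y^2 + 32*y + 240) + 16*y^2 - 16*y - 192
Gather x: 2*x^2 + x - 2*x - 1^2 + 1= 2*x^2 - x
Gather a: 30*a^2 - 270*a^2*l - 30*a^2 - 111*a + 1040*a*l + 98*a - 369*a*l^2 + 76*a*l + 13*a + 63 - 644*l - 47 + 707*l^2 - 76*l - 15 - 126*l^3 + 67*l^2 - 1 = -270*a^2*l + a*(-369*l^2 + 1116*l) - 126*l^3 + 774*l^2 - 720*l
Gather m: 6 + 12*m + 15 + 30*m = 42*m + 21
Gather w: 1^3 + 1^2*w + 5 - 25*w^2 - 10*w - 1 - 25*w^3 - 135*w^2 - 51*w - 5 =-25*w^3 - 160*w^2 - 60*w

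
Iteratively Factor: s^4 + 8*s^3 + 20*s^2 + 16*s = (s)*(s^3 + 8*s^2 + 20*s + 16) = s*(s + 4)*(s^2 + 4*s + 4) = s*(s + 2)*(s + 4)*(s + 2)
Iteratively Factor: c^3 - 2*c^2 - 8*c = (c - 4)*(c^2 + 2*c) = c*(c - 4)*(c + 2)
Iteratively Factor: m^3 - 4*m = (m - 2)*(m^2 + 2*m) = (m - 2)*(m + 2)*(m)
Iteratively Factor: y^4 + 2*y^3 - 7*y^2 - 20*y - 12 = (y + 2)*(y^3 - 7*y - 6) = (y - 3)*(y + 2)*(y^2 + 3*y + 2) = (y - 3)*(y + 1)*(y + 2)*(y + 2)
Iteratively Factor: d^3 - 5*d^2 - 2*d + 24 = (d - 3)*(d^2 - 2*d - 8) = (d - 3)*(d + 2)*(d - 4)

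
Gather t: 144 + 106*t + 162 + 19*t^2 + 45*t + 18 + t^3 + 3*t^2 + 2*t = t^3 + 22*t^2 + 153*t + 324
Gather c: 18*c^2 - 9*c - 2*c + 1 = 18*c^2 - 11*c + 1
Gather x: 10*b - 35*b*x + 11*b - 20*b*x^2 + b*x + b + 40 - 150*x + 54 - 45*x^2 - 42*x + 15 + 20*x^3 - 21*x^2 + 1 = 22*b + 20*x^3 + x^2*(-20*b - 66) + x*(-34*b - 192) + 110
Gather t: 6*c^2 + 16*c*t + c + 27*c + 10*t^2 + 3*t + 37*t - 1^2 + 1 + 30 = 6*c^2 + 28*c + 10*t^2 + t*(16*c + 40) + 30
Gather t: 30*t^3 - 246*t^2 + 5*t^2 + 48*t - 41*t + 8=30*t^3 - 241*t^2 + 7*t + 8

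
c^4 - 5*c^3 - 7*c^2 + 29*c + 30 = (c - 5)*(c - 3)*(c + 1)*(c + 2)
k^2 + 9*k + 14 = (k + 2)*(k + 7)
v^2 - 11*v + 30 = (v - 6)*(v - 5)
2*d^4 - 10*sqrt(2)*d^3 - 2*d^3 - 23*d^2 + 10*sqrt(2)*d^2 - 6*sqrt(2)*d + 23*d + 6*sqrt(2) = (d - 1)*(d - 6*sqrt(2))*(sqrt(2)*d + 1)^2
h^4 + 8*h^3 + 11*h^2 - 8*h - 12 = (h - 1)*(h + 1)*(h + 2)*(h + 6)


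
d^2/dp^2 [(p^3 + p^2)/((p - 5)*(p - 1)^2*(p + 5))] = 2*(p^7 + 5*p^6 + 75*p^5 - 225*p^4 - 225*p^3 + 75*p^2 + 3125*p + 625)/(p^10 - 4*p^9 - 69*p^8 + 296*p^7 + 1426*p^6 - 7200*p^5 - 4450*p^4 + 55000*p^3 - 91875*p^2 + 62500*p - 15625)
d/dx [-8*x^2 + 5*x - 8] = 5 - 16*x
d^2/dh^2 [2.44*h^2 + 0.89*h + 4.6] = 4.88000000000000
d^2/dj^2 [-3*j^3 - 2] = -18*j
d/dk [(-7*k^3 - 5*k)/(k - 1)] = (-14*k^3 + 21*k^2 + 5)/(k^2 - 2*k + 1)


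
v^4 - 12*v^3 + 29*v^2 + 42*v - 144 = (v - 8)*(v - 3)^2*(v + 2)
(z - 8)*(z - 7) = z^2 - 15*z + 56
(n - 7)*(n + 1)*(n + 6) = n^3 - 43*n - 42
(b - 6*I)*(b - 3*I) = b^2 - 9*I*b - 18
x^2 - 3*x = x*(x - 3)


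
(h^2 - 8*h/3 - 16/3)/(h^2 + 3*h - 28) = (h + 4/3)/(h + 7)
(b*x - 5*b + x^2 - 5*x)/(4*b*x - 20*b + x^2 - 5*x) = (b + x)/(4*b + x)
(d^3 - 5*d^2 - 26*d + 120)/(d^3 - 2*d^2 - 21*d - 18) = (d^2 + d - 20)/(d^2 + 4*d + 3)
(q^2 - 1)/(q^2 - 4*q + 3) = (q + 1)/(q - 3)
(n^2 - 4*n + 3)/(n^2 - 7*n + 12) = (n - 1)/(n - 4)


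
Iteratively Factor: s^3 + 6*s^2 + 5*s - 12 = (s + 4)*(s^2 + 2*s - 3) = (s - 1)*(s + 4)*(s + 3)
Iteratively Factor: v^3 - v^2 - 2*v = (v - 2)*(v^2 + v) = v*(v - 2)*(v + 1)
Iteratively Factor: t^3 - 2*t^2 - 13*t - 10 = (t + 2)*(t^2 - 4*t - 5) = (t - 5)*(t + 2)*(t + 1)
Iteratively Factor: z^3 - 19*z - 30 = (z + 2)*(z^2 - 2*z - 15) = (z + 2)*(z + 3)*(z - 5)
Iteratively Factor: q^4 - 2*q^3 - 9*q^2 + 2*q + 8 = (q + 2)*(q^3 - 4*q^2 - q + 4) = (q + 1)*(q + 2)*(q^2 - 5*q + 4) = (q - 1)*(q + 1)*(q + 2)*(q - 4)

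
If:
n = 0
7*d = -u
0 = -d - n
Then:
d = 0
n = 0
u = 0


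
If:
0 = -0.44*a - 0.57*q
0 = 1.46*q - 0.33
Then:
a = -0.29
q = 0.23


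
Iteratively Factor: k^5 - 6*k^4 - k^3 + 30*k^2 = (k - 5)*(k^4 - k^3 - 6*k^2) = (k - 5)*(k + 2)*(k^3 - 3*k^2) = k*(k - 5)*(k + 2)*(k^2 - 3*k) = k^2*(k - 5)*(k + 2)*(k - 3)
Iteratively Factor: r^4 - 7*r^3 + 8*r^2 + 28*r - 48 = (r - 3)*(r^3 - 4*r^2 - 4*r + 16) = (r - 4)*(r - 3)*(r^2 - 4) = (r - 4)*(r - 3)*(r + 2)*(r - 2)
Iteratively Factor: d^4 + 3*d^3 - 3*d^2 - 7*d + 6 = (d + 3)*(d^3 - 3*d + 2) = (d - 1)*(d + 3)*(d^2 + d - 2) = (d - 1)*(d + 2)*(d + 3)*(d - 1)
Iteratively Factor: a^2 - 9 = (a + 3)*(a - 3)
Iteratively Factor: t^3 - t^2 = (t)*(t^2 - t) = t^2*(t - 1)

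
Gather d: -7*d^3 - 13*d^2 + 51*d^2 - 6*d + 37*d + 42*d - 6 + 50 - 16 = -7*d^3 + 38*d^2 + 73*d + 28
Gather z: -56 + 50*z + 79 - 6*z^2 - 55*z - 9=-6*z^2 - 5*z + 14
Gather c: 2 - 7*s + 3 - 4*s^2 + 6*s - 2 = -4*s^2 - s + 3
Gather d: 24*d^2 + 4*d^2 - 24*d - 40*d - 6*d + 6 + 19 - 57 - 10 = 28*d^2 - 70*d - 42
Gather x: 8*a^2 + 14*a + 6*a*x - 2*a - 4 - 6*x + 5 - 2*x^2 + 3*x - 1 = 8*a^2 + 12*a - 2*x^2 + x*(6*a - 3)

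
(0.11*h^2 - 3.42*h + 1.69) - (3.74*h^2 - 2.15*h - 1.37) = -3.63*h^2 - 1.27*h + 3.06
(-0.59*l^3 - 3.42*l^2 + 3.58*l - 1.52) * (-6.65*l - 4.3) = 3.9235*l^4 + 25.28*l^3 - 9.101*l^2 - 5.286*l + 6.536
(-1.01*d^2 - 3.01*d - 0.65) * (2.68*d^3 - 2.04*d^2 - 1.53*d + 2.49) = -2.7068*d^5 - 6.0064*d^4 + 5.9437*d^3 + 3.4164*d^2 - 6.5004*d - 1.6185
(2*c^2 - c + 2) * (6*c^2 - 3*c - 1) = 12*c^4 - 12*c^3 + 13*c^2 - 5*c - 2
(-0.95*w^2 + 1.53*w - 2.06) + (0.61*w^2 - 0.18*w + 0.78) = -0.34*w^2 + 1.35*w - 1.28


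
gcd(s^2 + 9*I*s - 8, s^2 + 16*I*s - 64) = s + 8*I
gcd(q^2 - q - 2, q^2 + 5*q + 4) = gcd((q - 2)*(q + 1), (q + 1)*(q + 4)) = q + 1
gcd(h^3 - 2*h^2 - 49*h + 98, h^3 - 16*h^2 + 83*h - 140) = h - 7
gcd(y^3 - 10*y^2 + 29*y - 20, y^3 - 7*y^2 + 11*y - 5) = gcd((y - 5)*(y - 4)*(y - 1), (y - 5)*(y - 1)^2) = y^2 - 6*y + 5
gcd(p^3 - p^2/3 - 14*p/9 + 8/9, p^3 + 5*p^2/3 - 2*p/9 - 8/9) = p^2 + 2*p/3 - 8/9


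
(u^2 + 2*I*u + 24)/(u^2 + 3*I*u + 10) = (u^2 + 2*I*u + 24)/(u^2 + 3*I*u + 10)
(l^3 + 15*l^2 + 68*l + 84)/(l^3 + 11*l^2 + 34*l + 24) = (l^2 + 9*l + 14)/(l^2 + 5*l + 4)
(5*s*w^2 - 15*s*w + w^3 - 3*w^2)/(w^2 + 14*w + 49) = w*(5*s*w - 15*s + w^2 - 3*w)/(w^2 + 14*w + 49)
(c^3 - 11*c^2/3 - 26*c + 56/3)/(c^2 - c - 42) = (3*c^2 + 10*c - 8)/(3*(c + 6))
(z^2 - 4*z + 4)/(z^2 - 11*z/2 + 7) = 2*(z - 2)/(2*z - 7)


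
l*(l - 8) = l^2 - 8*l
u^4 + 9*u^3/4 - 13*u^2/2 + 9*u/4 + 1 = (u - 1)^2*(u + 1/4)*(u + 4)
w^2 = w^2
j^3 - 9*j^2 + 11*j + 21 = (j - 7)*(j - 3)*(j + 1)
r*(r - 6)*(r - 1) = r^3 - 7*r^2 + 6*r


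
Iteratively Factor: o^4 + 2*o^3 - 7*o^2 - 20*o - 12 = (o + 1)*(o^3 + o^2 - 8*o - 12) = (o - 3)*(o + 1)*(o^2 + 4*o + 4) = (o - 3)*(o + 1)*(o + 2)*(o + 2)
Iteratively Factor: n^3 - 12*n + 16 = (n - 2)*(n^2 + 2*n - 8) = (n - 2)*(n + 4)*(n - 2)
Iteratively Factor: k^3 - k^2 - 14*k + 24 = (k - 2)*(k^2 + k - 12) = (k - 3)*(k - 2)*(k + 4)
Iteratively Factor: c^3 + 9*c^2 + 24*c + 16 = (c + 1)*(c^2 + 8*c + 16) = (c + 1)*(c + 4)*(c + 4)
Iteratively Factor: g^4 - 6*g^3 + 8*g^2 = (g - 4)*(g^3 - 2*g^2) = g*(g - 4)*(g^2 - 2*g) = g^2*(g - 4)*(g - 2)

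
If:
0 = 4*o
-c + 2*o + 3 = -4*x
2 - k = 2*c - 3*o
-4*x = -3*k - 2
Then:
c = 11/7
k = -8/7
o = 0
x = -5/14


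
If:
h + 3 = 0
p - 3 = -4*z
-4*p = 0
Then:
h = -3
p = 0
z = 3/4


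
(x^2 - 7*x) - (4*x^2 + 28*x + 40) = -3*x^2 - 35*x - 40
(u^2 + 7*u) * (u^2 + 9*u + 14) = u^4 + 16*u^3 + 77*u^2 + 98*u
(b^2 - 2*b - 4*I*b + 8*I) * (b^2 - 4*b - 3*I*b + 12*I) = b^4 - 6*b^3 - 7*I*b^3 - 4*b^2 + 42*I*b^2 + 72*b - 56*I*b - 96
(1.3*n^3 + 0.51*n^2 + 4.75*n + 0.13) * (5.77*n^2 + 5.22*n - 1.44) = 7.501*n^5 + 9.7287*n^4 + 28.1977*n^3 + 24.8107*n^2 - 6.1614*n - 0.1872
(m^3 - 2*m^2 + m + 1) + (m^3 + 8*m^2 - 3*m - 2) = 2*m^3 + 6*m^2 - 2*m - 1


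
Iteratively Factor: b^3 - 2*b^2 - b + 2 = (b - 1)*(b^2 - b - 2) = (b - 1)*(b + 1)*(b - 2)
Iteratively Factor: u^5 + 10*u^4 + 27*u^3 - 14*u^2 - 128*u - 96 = (u + 3)*(u^4 + 7*u^3 + 6*u^2 - 32*u - 32) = (u + 1)*(u + 3)*(u^3 + 6*u^2 - 32) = (u + 1)*(u + 3)*(u + 4)*(u^2 + 2*u - 8) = (u + 1)*(u + 3)*(u + 4)^2*(u - 2)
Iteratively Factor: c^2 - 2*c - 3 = (c - 3)*(c + 1)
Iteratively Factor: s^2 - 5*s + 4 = (s - 4)*(s - 1)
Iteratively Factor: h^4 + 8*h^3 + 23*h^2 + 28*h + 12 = (h + 2)*(h^3 + 6*h^2 + 11*h + 6) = (h + 1)*(h + 2)*(h^2 + 5*h + 6) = (h + 1)*(h + 2)^2*(h + 3)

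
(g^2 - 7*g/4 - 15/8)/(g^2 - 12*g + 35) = (8*g^2 - 14*g - 15)/(8*(g^2 - 12*g + 35))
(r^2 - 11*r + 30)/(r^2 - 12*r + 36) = (r - 5)/(r - 6)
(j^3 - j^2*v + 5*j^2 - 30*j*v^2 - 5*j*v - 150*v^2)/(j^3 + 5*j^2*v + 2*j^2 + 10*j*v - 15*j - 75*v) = (j - 6*v)/(j - 3)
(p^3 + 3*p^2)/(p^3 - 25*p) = p*(p + 3)/(p^2 - 25)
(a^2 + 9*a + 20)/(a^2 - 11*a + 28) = (a^2 + 9*a + 20)/(a^2 - 11*a + 28)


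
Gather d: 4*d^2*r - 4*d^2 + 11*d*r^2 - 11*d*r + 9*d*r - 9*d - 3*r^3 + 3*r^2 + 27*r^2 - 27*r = d^2*(4*r - 4) + d*(11*r^2 - 2*r - 9) - 3*r^3 + 30*r^2 - 27*r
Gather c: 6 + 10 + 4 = 20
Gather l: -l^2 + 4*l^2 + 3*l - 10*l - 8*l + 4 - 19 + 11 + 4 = 3*l^2 - 15*l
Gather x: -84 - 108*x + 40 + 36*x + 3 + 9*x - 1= -63*x - 42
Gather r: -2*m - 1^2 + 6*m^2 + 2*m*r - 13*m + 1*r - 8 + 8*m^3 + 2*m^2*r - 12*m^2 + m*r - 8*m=8*m^3 - 6*m^2 - 23*m + r*(2*m^2 + 3*m + 1) - 9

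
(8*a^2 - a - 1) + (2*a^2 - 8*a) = 10*a^2 - 9*a - 1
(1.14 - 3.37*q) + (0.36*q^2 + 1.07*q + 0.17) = 0.36*q^2 - 2.3*q + 1.31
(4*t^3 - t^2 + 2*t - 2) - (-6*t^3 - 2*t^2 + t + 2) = 10*t^3 + t^2 + t - 4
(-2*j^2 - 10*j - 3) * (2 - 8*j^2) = 16*j^4 + 80*j^3 + 20*j^2 - 20*j - 6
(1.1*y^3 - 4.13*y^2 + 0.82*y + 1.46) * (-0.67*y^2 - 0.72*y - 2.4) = -0.737*y^5 + 1.9751*y^4 - 0.2158*y^3 + 8.3434*y^2 - 3.0192*y - 3.504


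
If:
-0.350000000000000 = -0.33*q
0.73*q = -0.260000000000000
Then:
No Solution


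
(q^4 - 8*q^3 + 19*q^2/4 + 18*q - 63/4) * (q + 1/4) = q^5 - 31*q^4/4 + 11*q^3/4 + 307*q^2/16 - 45*q/4 - 63/16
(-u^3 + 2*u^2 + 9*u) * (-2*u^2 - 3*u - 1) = 2*u^5 - u^4 - 23*u^3 - 29*u^2 - 9*u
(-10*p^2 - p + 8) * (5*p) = -50*p^3 - 5*p^2 + 40*p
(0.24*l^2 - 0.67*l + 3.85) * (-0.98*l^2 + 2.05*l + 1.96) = -0.2352*l^4 + 1.1486*l^3 - 4.6761*l^2 + 6.5793*l + 7.546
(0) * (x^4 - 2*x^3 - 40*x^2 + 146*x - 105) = 0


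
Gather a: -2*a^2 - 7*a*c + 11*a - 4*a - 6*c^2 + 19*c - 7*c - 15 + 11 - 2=-2*a^2 + a*(7 - 7*c) - 6*c^2 + 12*c - 6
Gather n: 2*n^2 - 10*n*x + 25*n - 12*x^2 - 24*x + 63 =2*n^2 + n*(25 - 10*x) - 12*x^2 - 24*x + 63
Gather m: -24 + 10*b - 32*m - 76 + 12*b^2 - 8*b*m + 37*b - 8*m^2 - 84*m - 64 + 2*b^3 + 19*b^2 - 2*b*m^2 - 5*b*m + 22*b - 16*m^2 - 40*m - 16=2*b^3 + 31*b^2 + 69*b + m^2*(-2*b - 24) + m*(-13*b - 156) - 180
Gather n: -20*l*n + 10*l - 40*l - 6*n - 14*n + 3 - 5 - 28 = -30*l + n*(-20*l - 20) - 30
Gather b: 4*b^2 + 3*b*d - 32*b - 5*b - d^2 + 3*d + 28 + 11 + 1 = 4*b^2 + b*(3*d - 37) - d^2 + 3*d + 40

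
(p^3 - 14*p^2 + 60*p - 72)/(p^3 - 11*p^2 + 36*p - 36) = (p - 6)/(p - 3)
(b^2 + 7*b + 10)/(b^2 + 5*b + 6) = (b + 5)/(b + 3)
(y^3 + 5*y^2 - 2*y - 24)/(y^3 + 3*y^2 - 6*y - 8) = (y + 3)/(y + 1)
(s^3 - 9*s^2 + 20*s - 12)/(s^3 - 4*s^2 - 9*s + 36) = (s^3 - 9*s^2 + 20*s - 12)/(s^3 - 4*s^2 - 9*s + 36)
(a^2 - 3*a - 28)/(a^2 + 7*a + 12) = (a - 7)/(a + 3)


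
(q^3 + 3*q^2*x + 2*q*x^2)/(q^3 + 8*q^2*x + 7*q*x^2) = (q + 2*x)/(q + 7*x)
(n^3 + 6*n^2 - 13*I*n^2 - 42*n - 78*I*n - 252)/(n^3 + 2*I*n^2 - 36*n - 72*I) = (n^2 - 13*I*n - 42)/(n^2 + 2*n*(-3 + I) - 12*I)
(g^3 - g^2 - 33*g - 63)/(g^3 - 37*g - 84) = (g + 3)/(g + 4)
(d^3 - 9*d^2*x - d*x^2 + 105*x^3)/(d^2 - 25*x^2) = (d^2 - 4*d*x - 21*x^2)/(d + 5*x)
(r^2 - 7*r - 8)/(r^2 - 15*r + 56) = (r + 1)/(r - 7)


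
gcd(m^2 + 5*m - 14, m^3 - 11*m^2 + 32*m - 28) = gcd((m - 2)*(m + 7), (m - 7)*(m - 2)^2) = m - 2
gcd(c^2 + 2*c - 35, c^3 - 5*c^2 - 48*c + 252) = c + 7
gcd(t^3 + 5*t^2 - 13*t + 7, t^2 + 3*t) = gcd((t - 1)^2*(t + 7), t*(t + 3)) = 1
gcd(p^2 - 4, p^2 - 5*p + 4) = 1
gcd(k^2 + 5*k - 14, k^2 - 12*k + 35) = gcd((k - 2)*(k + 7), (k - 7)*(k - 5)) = 1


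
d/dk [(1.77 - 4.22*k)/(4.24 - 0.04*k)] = (75.56528 - 0.71288*k)/(0.04*k - 4.24)^3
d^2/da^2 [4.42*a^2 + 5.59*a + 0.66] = 8.84000000000000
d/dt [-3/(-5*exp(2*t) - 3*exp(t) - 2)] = (-30*exp(t) - 9)*exp(t)/(5*exp(2*t) + 3*exp(t) + 2)^2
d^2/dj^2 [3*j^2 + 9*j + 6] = 6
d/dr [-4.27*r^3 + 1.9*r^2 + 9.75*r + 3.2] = -12.81*r^2 + 3.8*r + 9.75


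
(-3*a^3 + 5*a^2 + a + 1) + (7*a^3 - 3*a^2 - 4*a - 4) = 4*a^3 + 2*a^2 - 3*a - 3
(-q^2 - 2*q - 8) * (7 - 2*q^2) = 2*q^4 + 4*q^3 + 9*q^2 - 14*q - 56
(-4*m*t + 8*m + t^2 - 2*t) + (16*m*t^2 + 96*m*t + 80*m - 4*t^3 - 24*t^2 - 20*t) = 16*m*t^2 + 92*m*t + 88*m - 4*t^3 - 23*t^2 - 22*t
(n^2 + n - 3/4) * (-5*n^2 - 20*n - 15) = -5*n^4 - 25*n^3 - 125*n^2/4 + 45/4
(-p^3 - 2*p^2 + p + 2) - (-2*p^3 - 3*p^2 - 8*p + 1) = p^3 + p^2 + 9*p + 1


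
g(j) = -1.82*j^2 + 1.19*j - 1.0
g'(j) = 1.19 - 3.64*j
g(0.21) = -0.83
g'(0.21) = 0.43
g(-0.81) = -3.16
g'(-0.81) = 4.14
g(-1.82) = -9.19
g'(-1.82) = 7.81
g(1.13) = -1.98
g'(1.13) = -2.92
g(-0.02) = -1.02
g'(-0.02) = 1.26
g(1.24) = -2.32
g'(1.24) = -3.32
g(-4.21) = -38.27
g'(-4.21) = 16.51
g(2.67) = -10.80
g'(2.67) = -8.53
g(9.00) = -137.71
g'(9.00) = -31.57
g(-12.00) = -277.36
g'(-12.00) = 44.87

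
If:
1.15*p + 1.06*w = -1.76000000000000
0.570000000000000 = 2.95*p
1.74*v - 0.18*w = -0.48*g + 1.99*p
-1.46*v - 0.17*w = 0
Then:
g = -0.69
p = 0.19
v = 0.22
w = -1.87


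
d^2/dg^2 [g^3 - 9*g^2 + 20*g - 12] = 6*g - 18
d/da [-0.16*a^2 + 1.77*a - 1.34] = 1.77 - 0.32*a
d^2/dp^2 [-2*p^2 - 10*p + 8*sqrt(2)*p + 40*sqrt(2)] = -4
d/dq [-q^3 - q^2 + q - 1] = -3*q^2 - 2*q + 1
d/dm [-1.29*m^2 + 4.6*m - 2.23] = 4.6 - 2.58*m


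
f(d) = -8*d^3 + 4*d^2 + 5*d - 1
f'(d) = -24*d^2 + 8*d + 5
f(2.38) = -74.29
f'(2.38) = -111.91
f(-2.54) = 143.20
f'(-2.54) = -170.16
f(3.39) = -249.75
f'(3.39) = -243.69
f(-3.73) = 451.16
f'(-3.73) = -358.75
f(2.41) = -77.70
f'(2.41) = -115.11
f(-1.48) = 26.30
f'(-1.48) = -59.41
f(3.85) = -378.99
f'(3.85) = -319.94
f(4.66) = -700.40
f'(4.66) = -478.89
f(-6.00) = 1841.00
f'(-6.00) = -907.00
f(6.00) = -1555.00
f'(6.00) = -811.00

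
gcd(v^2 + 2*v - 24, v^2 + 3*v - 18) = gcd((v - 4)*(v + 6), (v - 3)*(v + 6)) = v + 6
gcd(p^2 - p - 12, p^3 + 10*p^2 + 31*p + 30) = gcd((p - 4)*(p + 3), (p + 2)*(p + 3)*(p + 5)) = p + 3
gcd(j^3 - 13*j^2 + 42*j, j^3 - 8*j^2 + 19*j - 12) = 1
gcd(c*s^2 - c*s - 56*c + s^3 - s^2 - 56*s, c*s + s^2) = c + s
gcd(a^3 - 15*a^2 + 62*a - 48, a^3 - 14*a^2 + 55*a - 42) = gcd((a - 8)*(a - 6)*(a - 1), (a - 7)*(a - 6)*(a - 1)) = a^2 - 7*a + 6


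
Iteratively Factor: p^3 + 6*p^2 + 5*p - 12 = (p - 1)*(p^2 + 7*p + 12) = (p - 1)*(p + 3)*(p + 4)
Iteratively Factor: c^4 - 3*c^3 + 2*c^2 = (c - 2)*(c^3 - c^2) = (c - 2)*(c - 1)*(c^2) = c*(c - 2)*(c - 1)*(c)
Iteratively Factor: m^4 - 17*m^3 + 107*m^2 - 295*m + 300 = (m - 4)*(m^3 - 13*m^2 + 55*m - 75) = (m - 5)*(m - 4)*(m^2 - 8*m + 15) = (m - 5)^2*(m - 4)*(m - 3)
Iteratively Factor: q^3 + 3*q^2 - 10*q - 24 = (q + 2)*(q^2 + q - 12) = (q - 3)*(q + 2)*(q + 4)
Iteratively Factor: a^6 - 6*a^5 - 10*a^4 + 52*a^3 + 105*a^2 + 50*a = (a)*(a^5 - 6*a^4 - 10*a^3 + 52*a^2 + 105*a + 50) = a*(a + 1)*(a^4 - 7*a^3 - 3*a^2 + 55*a + 50) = a*(a + 1)*(a + 2)*(a^3 - 9*a^2 + 15*a + 25) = a*(a - 5)*(a + 1)*(a + 2)*(a^2 - 4*a - 5) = a*(a - 5)*(a + 1)^2*(a + 2)*(a - 5)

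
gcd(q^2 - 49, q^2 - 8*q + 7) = q - 7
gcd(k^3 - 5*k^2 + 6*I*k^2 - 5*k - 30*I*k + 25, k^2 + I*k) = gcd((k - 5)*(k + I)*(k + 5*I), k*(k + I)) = k + I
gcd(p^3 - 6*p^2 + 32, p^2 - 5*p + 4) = p - 4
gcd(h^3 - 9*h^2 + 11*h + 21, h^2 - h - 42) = h - 7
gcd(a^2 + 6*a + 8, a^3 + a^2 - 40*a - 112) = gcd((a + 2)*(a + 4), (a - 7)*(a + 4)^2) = a + 4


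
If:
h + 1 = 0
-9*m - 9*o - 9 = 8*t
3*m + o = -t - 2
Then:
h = -1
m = -t/18 - 1/2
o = -5*t/6 - 1/2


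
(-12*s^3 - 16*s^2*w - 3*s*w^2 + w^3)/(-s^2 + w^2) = (12*s^2 + 4*s*w - w^2)/(s - w)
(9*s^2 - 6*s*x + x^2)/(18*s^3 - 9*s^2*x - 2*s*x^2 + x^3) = (-3*s + x)/(-6*s^2 + s*x + x^2)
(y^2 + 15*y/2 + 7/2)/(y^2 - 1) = (2*y^2 + 15*y + 7)/(2*(y^2 - 1))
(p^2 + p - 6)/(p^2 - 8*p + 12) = (p + 3)/(p - 6)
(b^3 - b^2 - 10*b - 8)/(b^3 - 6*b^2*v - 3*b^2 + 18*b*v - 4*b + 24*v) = (-b - 2)/(-b + 6*v)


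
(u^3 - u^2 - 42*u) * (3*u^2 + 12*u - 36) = 3*u^5 + 9*u^4 - 174*u^3 - 468*u^2 + 1512*u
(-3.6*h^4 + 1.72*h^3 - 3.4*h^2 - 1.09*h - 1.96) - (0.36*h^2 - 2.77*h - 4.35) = -3.6*h^4 + 1.72*h^3 - 3.76*h^2 + 1.68*h + 2.39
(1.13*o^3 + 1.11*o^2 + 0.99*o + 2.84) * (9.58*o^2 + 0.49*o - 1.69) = 10.8254*o^5 + 11.1875*o^4 + 8.1184*o^3 + 25.8164*o^2 - 0.2815*o - 4.7996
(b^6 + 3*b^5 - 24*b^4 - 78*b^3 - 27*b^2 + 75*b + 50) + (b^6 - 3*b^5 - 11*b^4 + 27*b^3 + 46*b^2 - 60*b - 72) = 2*b^6 - 35*b^4 - 51*b^3 + 19*b^2 + 15*b - 22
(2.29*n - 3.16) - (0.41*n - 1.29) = 1.88*n - 1.87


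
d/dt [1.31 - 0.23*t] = -0.230000000000000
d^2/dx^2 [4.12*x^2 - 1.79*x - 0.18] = 8.24000000000000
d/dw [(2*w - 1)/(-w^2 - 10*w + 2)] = 2*(w^2 - w - 3)/(w^4 + 20*w^3 + 96*w^2 - 40*w + 4)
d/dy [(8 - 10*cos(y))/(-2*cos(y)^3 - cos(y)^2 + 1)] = 2*(7*cos(y) - 19*cos(2*y)/2 + 5*cos(3*y) - 9/2)*sin(y)/(2*cos(y)^3 + cos(y)^2 - 1)^2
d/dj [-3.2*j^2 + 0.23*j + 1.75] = 0.23 - 6.4*j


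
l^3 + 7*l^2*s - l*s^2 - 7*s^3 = (l - s)*(l + s)*(l + 7*s)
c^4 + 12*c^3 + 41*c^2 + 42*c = c*(c + 2)*(c + 3)*(c + 7)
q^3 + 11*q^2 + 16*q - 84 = (q - 2)*(q + 6)*(q + 7)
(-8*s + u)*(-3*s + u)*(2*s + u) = 48*s^3 + 2*s^2*u - 9*s*u^2 + u^3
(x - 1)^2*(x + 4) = x^3 + 2*x^2 - 7*x + 4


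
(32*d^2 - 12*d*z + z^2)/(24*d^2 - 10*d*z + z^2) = (-8*d + z)/(-6*d + z)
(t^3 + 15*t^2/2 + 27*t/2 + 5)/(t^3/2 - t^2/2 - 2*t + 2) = (2*t^2 + 11*t + 5)/(t^2 - 3*t + 2)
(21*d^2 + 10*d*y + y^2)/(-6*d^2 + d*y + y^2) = (7*d + y)/(-2*d + y)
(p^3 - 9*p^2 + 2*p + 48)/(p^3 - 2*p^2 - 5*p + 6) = (p - 8)/(p - 1)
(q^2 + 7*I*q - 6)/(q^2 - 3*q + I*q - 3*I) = (q + 6*I)/(q - 3)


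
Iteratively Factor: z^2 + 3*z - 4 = (z + 4)*(z - 1)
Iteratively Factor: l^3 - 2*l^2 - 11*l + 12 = (l - 1)*(l^2 - l - 12) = (l - 4)*(l - 1)*(l + 3)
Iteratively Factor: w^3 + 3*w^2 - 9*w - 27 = (w + 3)*(w^2 - 9) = (w + 3)^2*(w - 3)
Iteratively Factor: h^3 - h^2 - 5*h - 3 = (h + 1)*(h^2 - 2*h - 3) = (h - 3)*(h + 1)*(h + 1)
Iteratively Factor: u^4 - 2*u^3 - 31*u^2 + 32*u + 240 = (u - 5)*(u^3 + 3*u^2 - 16*u - 48) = (u - 5)*(u - 4)*(u^2 + 7*u + 12) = (u - 5)*(u - 4)*(u + 3)*(u + 4)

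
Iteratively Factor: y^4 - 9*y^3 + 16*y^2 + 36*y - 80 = (y - 5)*(y^3 - 4*y^2 - 4*y + 16) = (y - 5)*(y - 2)*(y^2 - 2*y - 8) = (y - 5)*(y - 4)*(y - 2)*(y + 2)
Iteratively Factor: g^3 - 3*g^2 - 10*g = (g + 2)*(g^2 - 5*g) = (g - 5)*(g + 2)*(g)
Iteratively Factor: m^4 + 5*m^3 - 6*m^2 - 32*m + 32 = (m - 2)*(m^3 + 7*m^2 + 8*m - 16) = (m - 2)*(m - 1)*(m^2 + 8*m + 16) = (m - 2)*(m - 1)*(m + 4)*(m + 4)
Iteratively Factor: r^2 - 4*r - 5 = (r + 1)*(r - 5)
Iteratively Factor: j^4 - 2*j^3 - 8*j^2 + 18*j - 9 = (j - 1)*(j^3 - j^2 - 9*j + 9) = (j - 1)*(j + 3)*(j^2 - 4*j + 3) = (j - 3)*(j - 1)*(j + 3)*(j - 1)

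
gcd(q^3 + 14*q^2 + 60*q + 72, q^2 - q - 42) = q + 6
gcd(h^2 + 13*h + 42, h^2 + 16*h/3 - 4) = h + 6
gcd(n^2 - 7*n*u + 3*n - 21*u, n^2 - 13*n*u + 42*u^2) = -n + 7*u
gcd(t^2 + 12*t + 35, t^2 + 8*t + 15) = t + 5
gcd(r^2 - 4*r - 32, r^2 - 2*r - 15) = 1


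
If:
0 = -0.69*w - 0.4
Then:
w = -0.58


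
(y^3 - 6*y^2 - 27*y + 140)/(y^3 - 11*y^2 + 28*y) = (y + 5)/y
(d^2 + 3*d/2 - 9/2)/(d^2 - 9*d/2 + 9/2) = (d + 3)/(d - 3)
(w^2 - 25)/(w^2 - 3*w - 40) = (w - 5)/(w - 8)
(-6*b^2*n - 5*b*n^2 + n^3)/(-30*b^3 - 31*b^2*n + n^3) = n/(5*b + n)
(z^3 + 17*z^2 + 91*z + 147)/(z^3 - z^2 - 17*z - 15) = (z^2 + 14*z + 49)/(z^2 - 4*z - 5)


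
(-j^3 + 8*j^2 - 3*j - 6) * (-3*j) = 3*j^4 - 24*j^3 + 9*j^2 + 18*j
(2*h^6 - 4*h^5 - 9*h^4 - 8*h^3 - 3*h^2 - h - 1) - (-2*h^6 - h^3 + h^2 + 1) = 4*h^6 - 4*h^5 - 9*h^4 - 7*h^3 - 4*h^2 - h - 2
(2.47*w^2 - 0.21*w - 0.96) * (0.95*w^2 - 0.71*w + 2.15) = 2.3465*w^4 - 1.9532*w^3 + 4.5476*w^2 + 0.2301*w - 2.064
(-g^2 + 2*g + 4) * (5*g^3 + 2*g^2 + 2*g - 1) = -5*g^5 + 8*g^4 + 22*g^3 + 13*g^2 + 6*g - 4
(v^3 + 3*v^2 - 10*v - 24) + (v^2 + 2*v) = v^3 + 4*v^2 - 8*v - 24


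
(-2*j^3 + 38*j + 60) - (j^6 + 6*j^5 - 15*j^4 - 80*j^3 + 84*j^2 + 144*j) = -j^6 - 6*j^5 + 15*j^4 + 78*j^3 - 84*j^2 - 106*j + 60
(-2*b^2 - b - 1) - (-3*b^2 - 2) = b^2 - b + 1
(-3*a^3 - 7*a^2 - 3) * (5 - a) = 3*a^4 - 8*a^3 - 35*a^2 + 3*a - 15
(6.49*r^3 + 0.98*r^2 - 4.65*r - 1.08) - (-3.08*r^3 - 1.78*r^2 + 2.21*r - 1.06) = 9.57*r^3 + 2.76*r^2 - 6.86*r - 0.02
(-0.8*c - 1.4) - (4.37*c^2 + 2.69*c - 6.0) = -4.37*c^2 - 3.49*c + 4.6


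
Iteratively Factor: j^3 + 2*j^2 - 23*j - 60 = (j - 5)*(j^2 + 7*j + 12) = (j - 5)*(j + 4)*(j + 3)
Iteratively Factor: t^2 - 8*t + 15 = (t - 3)*(t - 5)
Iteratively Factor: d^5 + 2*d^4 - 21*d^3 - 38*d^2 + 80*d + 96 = (d - 2)*(d^4 + 4*d^3 - 13*d^2 - 64*d - 48) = (d - 2)*(d + 4)*(d^3 - 13*d - 12) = (d - 4)*(d - 2)*(d + 4)*(d^2 + 4*d + 3) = (d - 4)*(d - 2)*(d + 3)*(d + 4)*(d + 1)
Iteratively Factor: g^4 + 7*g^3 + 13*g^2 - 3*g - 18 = (g - 1)*(g^3 + 8*g^2 + 21*g + 18) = (g - 1)*(g + 2)*(g^2 + 6*g + 9) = (g - 1)*(g + 2)*(g + 3)*(g + 3)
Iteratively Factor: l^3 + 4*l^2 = (l + 4)*(l^2) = l*(l + 4)*(l)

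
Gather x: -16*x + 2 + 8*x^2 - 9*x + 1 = 8*x^2 - 25*x + 3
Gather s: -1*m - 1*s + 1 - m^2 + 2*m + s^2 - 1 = -m^2 + m + s^2 - s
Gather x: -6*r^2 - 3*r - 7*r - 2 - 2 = -6*r^2 - 10*r - 4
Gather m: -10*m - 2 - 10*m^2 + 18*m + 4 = -10*m^2 + 8*m + 2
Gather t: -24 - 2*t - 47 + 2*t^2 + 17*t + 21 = 2*t^2 + 15*t - 50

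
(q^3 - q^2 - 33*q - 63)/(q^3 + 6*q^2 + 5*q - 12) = (q^2 - 4*q - 21)/(q^2 + 3*q - 4)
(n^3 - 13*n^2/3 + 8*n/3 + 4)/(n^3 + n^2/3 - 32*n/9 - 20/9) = 3*(n - 3)/(3*n + 5)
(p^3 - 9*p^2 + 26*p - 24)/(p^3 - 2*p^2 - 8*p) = (p^2 - 5*p + 6)/(p*(p + 2))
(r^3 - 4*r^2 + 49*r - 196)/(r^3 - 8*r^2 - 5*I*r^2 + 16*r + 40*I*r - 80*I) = (r^2 + 49)/(r^2 - r*(4 + 5*I) + 20*I)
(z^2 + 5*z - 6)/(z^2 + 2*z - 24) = (z - 1)/(z - 4)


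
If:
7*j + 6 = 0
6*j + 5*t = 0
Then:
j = -6/7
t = 36/35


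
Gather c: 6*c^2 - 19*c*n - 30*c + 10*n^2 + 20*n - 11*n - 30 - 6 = 6*c^2 + c*(-19*n - 30) + 10*n^2 + 9*n - 36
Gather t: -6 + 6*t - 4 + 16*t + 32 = 22*t + 22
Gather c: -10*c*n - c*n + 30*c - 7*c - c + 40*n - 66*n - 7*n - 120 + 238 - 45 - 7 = c*(22 - 11*n) - 33*n + 66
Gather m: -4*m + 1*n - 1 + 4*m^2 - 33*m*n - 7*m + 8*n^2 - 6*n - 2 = 4*m^2 + m*(-33*n - 11) + 8*n^2 - 5*n - 3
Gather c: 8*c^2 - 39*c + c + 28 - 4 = 8*c^2 - 38*c + 24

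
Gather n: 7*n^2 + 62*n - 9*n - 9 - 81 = 7*n^2 + 53*n - 90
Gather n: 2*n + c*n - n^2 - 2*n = c*n - n^2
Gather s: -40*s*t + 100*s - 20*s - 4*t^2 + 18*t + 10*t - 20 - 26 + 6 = s*(80 - 40*t) - 4*t^2 + 28*t - 40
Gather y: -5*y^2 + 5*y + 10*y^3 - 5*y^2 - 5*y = 10*y^3 - 10*y^2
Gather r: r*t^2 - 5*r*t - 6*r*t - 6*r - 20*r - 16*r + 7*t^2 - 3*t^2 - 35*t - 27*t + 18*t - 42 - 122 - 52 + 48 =r*(t^2 - 11*t - 42) + 4*t^2 - 44*t - 168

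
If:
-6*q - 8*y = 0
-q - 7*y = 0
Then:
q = 0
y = 0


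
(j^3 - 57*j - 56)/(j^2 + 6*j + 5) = (j^2 - j - 56)/(j + 5)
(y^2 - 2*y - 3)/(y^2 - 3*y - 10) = (-y^2 + 2*y + 3)/(-y^2 + 3*y + 10)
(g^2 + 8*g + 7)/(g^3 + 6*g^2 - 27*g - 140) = (g + 1)/(g^2 - g - 20)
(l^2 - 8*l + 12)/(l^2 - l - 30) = (l - 2)/(l + 5)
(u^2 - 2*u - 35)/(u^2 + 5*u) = (u - 7)/u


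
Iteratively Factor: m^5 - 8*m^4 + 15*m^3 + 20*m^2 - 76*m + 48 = (m - 4)*(m^4 - 4*m^3 - m^2 + 16*m - 12) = (m - 4)*(m + 2)*(m^3 - 6*m^2 + 11*m - 6) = (m - 4)*(m - 2)*(m + 2)*(m^2 - 4*m + 3) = (m - 4)*(m - 3)*(m - 2)*(m + 2)*(m - 1)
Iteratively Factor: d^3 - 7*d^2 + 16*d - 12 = (d - 2)*(d^2 - 5*d + 6) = (d - 3)*(d - 2)*(d - 2)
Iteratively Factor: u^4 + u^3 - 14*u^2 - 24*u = (u)*(u^3 + u^2 - 14*u - 24) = u*(u + 3)*(u^2 - 2*u - 8) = u*(u - 4)*(u + 3)*(u + 2)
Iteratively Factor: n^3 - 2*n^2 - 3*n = (n)*(n^2 - 2*n - 3) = n*(n + 1)*(n - 3)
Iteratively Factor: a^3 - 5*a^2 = (a)*(a^2 - 5*a) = a*(a - 5)*(a)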